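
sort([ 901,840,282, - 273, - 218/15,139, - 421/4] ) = [ - 273, - 421/4, - 218/15,  139,282, 840,901] 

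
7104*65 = 461760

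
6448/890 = 3224/445 = 7.24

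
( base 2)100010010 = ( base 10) 274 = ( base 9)334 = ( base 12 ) 1aa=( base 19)E8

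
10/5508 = 5/2754=0.00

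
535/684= 535/684 = 0.78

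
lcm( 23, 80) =1840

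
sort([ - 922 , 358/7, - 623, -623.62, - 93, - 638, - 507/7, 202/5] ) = [ - 922, - 638,  -  623.62,-623, - 93, - 507/7,202/5  ,  358/7]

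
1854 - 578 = 1276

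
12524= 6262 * 2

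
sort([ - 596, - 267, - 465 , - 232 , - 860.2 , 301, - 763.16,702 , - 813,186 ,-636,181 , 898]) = [ - 860.2, - 813, - 763.16, - 636, - 596, - 465, - 267, - 232,181,186,301,702,898 ]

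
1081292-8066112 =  - 6984820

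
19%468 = 19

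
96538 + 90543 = 187081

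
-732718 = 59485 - 792203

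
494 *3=1482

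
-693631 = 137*( - 5063)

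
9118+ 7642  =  16760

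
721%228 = 37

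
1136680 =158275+978405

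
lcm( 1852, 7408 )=7408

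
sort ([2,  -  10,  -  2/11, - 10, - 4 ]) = [ - 10 , - 10, - 4, - 2/11, 2]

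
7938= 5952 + 1986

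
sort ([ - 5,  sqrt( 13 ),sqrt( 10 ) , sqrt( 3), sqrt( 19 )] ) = [ - 5, sqrt( 3 ),sqrt( 10) , sqrt(13 ), sqrt( 19 )]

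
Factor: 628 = 2^2*157^1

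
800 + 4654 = 5454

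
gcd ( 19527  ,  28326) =3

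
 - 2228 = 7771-9999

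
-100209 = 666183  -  766392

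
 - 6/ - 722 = 3/361 = 0.01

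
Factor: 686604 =2^2 * 3^1*29^1 * 1973^1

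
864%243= 135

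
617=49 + 568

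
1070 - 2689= - 1619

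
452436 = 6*75406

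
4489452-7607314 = -3117862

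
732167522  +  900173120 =1632340642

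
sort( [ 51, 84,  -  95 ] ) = [ - 95, 51, 84 ] 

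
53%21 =11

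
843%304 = 235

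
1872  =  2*936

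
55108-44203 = 10905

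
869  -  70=799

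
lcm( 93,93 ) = 93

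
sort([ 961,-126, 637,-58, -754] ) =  [ -754,-126, - 58,637,961]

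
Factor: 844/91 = 2^2* 7^(-1)*13^(-1 )*211^1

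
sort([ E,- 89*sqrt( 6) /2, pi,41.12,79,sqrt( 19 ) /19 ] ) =[ - 89*sqrt( 6 ) /2, sqrt( 19 )/19,  E, pi,41.12,79] 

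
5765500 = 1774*3250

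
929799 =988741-58942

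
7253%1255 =978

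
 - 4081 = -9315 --5234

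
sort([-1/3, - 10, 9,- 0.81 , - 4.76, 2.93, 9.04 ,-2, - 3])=[ - 10, - 4.76 , - 3, - 2, - 0.81, - 1/3 , 2.93, 9,9.04 ]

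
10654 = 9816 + 838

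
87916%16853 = 3651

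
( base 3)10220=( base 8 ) 151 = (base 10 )105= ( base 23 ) 4D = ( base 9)126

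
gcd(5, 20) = 5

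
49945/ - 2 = -49945/2 = - 24972.50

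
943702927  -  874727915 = 68975012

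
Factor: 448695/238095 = 767/407 = 11^ ( - 1)*13^1*37^( - 1)*59^1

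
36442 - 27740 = 8702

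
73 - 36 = 37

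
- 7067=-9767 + 2700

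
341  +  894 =1235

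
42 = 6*7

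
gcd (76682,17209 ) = 1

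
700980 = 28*25035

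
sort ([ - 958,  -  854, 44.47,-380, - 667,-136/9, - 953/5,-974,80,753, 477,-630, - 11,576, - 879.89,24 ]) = [-974,-958, - 879.89, - 854,-667, - 630,-380 ,- 953/5,-136/9,-11,24,44.47, 80,477,576,  753]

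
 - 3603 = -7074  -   - 3471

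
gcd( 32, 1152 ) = 32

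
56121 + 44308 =100429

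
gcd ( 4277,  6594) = 7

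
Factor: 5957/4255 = 7/5 =5^(  -  1 )*7^1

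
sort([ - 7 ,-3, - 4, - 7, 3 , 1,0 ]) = [  -  7, - 7, - 4 ,-3,0, 1,3]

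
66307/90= 736 + 67/90 = 736.74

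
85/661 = 85/661=0.13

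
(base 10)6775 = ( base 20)GIF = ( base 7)25516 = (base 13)3112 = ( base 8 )15167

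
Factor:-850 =-2^1 * 5^2*17^1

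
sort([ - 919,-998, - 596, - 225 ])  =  [-998, - 919,-596, - 225]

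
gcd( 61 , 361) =1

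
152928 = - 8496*( - 18)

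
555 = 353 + 202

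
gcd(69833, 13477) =1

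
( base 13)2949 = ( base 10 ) 5976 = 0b1011101011000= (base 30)6J6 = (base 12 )3560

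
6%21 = 6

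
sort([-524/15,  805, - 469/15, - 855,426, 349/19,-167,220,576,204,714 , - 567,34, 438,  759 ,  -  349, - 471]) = [ - 855,-567, - 471,- 349, - 167,-524/15,-469/15, 349/19,34, 204 , 220,  426, 438, 576, 714, 759,805]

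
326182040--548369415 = 874551455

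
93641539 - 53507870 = 40133669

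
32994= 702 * 47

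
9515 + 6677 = 16192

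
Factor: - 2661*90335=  - 3^1 * 5^1*7^1*29^1*89^1*887^1  =  - 240381435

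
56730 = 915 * 62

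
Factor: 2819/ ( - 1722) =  - 2^( - 1 )*3^( - 1)*7^( - 1)*41^( -1 ) * 2819^1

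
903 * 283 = 255549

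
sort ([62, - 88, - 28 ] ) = [ - 88, - 28,62] 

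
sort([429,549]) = [429,549] 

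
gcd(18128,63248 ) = 16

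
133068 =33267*4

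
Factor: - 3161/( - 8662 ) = 2^( - 1 )*29^1 * 61^ ( - 1 )*71^ ( - 1)*109^1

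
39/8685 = 13/2895  =  0.00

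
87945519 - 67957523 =19987996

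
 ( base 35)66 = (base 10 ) 216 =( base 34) 6C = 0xD8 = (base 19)B7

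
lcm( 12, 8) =24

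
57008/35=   8144/5 = 1628.80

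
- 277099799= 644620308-921720107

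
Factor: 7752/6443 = 456/379 = 2^3*3^1*19^1*379^(- 1)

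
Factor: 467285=5^1*7^1*13^2*79^1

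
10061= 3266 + 6795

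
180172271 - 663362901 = -483190630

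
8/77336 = 1/9667  =  0.00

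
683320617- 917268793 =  - 233948176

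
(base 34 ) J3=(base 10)649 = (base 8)1211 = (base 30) lj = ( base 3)220001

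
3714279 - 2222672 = 1491607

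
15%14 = 1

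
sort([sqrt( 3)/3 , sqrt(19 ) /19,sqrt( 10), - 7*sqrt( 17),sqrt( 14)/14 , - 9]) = [ - 7*sqrt( 17), - 9,sqrt( 19)/19,sqrt(14)/14,sqrt( 3)/3, sqrt(10)]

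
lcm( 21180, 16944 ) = 84720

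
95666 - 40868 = 54798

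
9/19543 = 9/19543  =  0.00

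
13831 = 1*13831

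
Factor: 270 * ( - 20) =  - 5400  =  -2^3*3^3 * 5^2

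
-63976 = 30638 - 94614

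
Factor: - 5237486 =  - 2^1*43^1 * 60901^1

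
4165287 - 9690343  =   - 5525056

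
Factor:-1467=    - 3^2*163^1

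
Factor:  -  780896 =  - 2^5*23^1*1061^1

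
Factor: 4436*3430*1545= 2^3*3^1 * 5^2 * 7^3*103^1*1109^1= 23507916600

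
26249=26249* 1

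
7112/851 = 8 + 304/851 = 8.36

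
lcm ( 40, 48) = 240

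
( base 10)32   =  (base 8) 40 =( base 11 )2a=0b100000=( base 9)35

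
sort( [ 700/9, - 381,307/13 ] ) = [ - 381,307/13, 700/9] 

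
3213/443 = 7 + 112/443 = 7.25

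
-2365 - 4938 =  - 7303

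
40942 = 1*40942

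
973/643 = 973/643 = 1.51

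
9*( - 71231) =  - 641079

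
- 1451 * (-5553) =8057403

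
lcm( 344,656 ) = 28208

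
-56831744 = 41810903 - 98642647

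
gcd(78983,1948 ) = 1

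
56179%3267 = 640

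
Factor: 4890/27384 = 5/28 = 2^( - 2) *5^1* 7^(-1)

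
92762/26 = 3567 + 10/13 = 3567.77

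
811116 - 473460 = 337656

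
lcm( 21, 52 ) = 1092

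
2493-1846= 647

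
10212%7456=2756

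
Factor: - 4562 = -2^1*2281^1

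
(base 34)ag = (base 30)BQ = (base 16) 164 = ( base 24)EK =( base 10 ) 356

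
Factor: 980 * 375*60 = 22050000 =2^4*3^2*5^5*7^2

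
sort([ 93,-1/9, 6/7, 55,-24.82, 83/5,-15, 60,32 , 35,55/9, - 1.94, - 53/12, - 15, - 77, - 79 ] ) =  [ - 79 ,- 77, - 24.82, - 15, - 15, - 53/12, - 1.94 ,  -  1/9, 6/7 , 55/9, 83/5  ,  32,35 , 55,60, 93] 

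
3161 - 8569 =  - 5408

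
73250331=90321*811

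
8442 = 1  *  8442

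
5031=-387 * ( - 13 ) 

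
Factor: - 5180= - 2^2*5^1*7^1*37^1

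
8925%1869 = 1449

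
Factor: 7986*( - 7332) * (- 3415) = 199959697080 = 2^3*3^2 * 5^1*11^3*13^1 * 47^1 * 683^1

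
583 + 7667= 8250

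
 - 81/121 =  - 81/121 = -0.67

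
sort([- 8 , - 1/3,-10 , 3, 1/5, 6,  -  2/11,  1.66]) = [ - 10, - 8, - 1/3, - 2/11,1/5,1.66,3,6]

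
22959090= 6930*3313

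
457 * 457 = 208849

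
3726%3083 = 643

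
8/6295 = 8/6295 = 0.00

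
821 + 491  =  1312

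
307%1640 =307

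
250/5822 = 125/2911 = 0.04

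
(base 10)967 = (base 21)241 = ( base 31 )106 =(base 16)3C7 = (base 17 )35F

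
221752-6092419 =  - 5870667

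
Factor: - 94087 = - 7^1* 13441^1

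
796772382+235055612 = 1031827994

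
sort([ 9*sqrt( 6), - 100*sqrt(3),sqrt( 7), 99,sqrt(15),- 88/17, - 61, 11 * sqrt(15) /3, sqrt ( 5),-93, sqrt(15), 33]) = [ - 100*sqrt ( 3),  -  93, - 61, - 88/17,sqrt ( 5), sqrt( 7 ),  sqrt( 15 ), sqrt(15), 11*sqrt ( 15) /3 , 9*sqrt( 6),33, 99]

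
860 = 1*860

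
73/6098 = 73/6098=   0.01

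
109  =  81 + 28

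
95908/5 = 95908/5 = 19181.60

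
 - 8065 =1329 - 9394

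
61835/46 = 61835/46  =  1344.24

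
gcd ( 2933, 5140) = 1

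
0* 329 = 0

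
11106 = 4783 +6323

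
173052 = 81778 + 91274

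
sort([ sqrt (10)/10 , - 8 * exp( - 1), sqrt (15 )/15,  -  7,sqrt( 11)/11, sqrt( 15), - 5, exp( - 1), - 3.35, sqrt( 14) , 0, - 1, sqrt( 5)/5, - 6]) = [ - 7, - 6,-5 , - 3.35, - 8*exp( - 1 ),  -  1, 0, sqrt( 15)/15, sqrt( 11)/11,  sqrt(10)/10, exp( - 1),sqrt( 5 ) /5, sqrt(14),  sqrt( 15 )] 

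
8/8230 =4/4115 = 0.00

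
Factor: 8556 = 2^2*3^1*23^1*31^1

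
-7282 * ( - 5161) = 37582402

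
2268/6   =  378 =378.00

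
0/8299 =0 = 0.00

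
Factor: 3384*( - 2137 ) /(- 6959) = 2^3*3^2*47^1*2137^1*6959^ ( - 1 )= 7231608/6959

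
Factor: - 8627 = -8627^1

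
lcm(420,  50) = 2100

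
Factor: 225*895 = 201375 = 3^2*5^3 * 179^1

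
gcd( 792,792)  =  792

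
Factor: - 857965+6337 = -2^2*3^1*70969^1 = - 851628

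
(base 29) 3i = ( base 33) 36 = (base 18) 5F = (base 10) 105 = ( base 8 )151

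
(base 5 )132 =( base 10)42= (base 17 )28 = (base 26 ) 1g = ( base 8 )52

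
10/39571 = 10/39571 = 0.00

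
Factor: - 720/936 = - 2^1* 5^1*13^ ( - 1 ) = - 10/13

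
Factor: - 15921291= - 3^1* 359^1 *14783^1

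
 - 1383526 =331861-1715387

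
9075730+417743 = 9493473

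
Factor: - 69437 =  - 23^1  *3019^1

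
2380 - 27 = 2353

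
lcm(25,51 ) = 1275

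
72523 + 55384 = 127907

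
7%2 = 1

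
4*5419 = 21676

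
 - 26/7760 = -13/3880 = - 0.00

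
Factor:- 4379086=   -  2^1*2189543^1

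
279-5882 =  - 5603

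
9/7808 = 9/7808 = 0.00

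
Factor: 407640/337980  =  2^1*79^1*131^( - 1)  =  158/131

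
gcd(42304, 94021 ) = 1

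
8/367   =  8/367  =  0.02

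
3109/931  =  3 + 316/931 = 3.34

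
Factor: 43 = 43^1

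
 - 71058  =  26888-97946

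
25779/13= 1983=1983.00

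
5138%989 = 193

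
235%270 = 235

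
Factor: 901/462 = 2^(-1) *3^( - 1 )*7^( - 1) * 11^( - 1 )* 17^1* 53^1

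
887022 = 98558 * 9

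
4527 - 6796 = -2269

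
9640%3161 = 157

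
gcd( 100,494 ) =2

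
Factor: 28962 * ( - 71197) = - 2^1 * 3^2 * 7^2*1453^1 * 1609^1 = - 2062007514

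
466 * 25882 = 12061012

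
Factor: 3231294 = 2^1*3^1*11^1*173^1*283^1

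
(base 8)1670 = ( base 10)952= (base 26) 1ag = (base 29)13o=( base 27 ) 187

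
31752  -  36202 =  - 4450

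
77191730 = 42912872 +34278858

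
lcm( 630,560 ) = 5040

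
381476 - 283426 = 98050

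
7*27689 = 193823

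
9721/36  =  270 + 1/36 = 270.03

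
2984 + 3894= 6878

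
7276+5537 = 12813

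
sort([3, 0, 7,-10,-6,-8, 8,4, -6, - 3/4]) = [-10, -8,-6,-6,-3/4,0,  3, 4, 7, 8]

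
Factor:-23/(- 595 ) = 5^(  -  1 )*7^( - 1)*17^( - 1 )*23^1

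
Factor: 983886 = 2^1 * 3^1*163981^1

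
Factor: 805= 5^1 * 7^1 * 23^1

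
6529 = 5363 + 1166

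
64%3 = 1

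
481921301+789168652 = 1271089953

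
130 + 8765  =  8895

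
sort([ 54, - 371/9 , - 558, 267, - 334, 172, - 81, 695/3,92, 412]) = [ - 558, - 334, -81,- 371/9, 54, 92 , 172,  695/3, 267, 412]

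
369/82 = 9/2 =4.50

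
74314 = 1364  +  72950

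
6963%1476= 1059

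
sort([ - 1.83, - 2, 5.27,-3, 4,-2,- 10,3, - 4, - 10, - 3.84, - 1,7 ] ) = [ - 10, - 10, - 4,-3.84 , - 3, - 2, - 2 , - 1.83,-1 , 3, 4, 5.27, 7 ] 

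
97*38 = 3686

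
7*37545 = 262815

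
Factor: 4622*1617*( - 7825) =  - 2^1*3^1*5^2*7^2*11^1*  313^1*2311^1 = - 58482281550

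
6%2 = 0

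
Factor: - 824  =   -2^3*103^1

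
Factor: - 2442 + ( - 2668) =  - 5110 = - 2^1*5^1*7^1*73^1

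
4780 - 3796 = 984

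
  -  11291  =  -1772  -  9519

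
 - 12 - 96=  - 108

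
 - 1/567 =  -1/567 = - 0.00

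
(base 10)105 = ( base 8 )151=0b1101001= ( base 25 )45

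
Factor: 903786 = 2^1*3^1*13^1*11587^1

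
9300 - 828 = 8472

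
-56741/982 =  - 56741/982 = - 57.78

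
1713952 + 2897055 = 4611007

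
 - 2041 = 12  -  2053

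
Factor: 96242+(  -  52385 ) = 3^2*  11^1*443^1= 43857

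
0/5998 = 0 =0.00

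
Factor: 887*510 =452370=2^1*3^1*5^1 *17^1*  887^1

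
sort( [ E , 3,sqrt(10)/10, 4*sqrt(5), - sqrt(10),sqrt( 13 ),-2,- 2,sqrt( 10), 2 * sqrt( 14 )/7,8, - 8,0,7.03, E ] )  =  [- 8, - sqrt(10), - 2,-2,0,sqrt( 10)/10,2*sqrt(14) /7,  E, E,3,sqrt( 10), sqrt(13 ),7.03, 8,  4*sqrt(5 ) ] 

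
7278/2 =3639 = 3639.00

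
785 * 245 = 192325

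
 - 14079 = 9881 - 23960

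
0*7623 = 0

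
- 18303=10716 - 29019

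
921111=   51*18061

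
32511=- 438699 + 471210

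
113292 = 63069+50223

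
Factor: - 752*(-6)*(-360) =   -  1624320= -  2^8*3^3*5^1 * 47^1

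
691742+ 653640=1345382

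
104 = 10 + 94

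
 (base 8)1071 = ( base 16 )239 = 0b1000111001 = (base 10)569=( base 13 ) 34a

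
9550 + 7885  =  17435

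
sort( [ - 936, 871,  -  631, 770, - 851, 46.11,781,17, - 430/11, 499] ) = [ - 936,- 851, - 631, - 430/11, 17, 46.11, 499, 770, 781,871 ]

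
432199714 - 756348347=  - 324148633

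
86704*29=2514416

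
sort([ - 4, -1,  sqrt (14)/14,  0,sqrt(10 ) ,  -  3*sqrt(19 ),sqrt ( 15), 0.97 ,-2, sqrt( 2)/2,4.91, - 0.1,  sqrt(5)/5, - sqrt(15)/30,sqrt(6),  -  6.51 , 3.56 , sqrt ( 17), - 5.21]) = [ - 3*sqrt(19), - 6.51, - 5.21, - 4, - 2,-1, - sqrt(15) /30, - 0.1,0,sqrt ( 14 )/14,sqrt(5) /5, sqrt ( 2)/2, 0.97, sqrt( 6),sqrt(  10 ) , 3.56, sqrt( 15),sqrt( 17), 4.91] 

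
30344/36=842+8/9 = 842.89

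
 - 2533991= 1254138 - 3788129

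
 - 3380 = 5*( - 676)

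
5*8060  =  40300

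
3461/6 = 3461/6 = 576.83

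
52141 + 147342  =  199483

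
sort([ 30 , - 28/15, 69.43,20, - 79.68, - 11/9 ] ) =[ - 79.68, - 28/15, - 11/9, 20, 30,69.43]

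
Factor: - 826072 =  - 2^3*13^3*47^1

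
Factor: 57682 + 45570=103252 =2^2*83^1*311^1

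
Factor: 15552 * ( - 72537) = - 1128095424= - 2^6*3^6*24179^1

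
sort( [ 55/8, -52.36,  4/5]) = [ -52.36,4/5,55/8]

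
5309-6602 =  - 1293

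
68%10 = 8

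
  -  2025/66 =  - 675/22= - 30.68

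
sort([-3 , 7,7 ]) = [ - 3 , 7, 7]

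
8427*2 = 16854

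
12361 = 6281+6080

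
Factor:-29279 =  - 19^1*23^1 * 67^1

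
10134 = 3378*3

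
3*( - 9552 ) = - 28656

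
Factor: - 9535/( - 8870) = 2^(-1)*887^( - 1) * 1907^1= 1907/1774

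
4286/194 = 2143/97 = 22.09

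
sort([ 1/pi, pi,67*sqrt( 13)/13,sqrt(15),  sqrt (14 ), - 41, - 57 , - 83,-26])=[ - 83,-57 ,  -  41, - 26,  1/pi, pi, sqrt( 14 ) , sqrt( 15), 67* sqrt( 13 ) /13]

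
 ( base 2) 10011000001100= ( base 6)113032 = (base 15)2D45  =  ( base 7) 40253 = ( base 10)9740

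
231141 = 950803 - 719662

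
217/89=2 + 39/89  =  2.44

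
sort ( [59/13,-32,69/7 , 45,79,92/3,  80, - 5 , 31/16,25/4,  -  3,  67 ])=[  -  32, - 5,  -  3,31/16,59/13 , 25/4,69/7, 92/3 , 45, 67,  79, 80 ]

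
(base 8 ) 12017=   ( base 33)4nk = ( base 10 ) 5135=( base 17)10d1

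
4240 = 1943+2297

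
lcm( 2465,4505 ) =130645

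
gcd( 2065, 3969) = 7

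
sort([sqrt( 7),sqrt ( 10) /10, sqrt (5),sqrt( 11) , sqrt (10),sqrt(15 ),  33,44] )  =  [sqrt(10 )/10,sqrt( 5 ),sqrt ( 7 ),sqrt( 10),sqrt( 11),sqrt( 15 ),33,44 ] 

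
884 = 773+111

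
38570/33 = 1168+ 26/33  =  1168.79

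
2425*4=9700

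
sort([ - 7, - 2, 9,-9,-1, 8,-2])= [-9, - 7,-2, - 2 ,-1, 8, 9] 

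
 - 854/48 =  - 427/24=- 17.79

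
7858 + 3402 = 11260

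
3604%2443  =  1161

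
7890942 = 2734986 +5155956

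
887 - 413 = 474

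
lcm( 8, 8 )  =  8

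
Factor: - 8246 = - 2^1*7^1*19^1*31^1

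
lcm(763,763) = 763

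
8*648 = 5184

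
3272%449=129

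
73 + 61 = 134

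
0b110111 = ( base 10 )55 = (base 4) 313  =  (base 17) 34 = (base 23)29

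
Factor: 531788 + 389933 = 41^1*22481^1 = 921721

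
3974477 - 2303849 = 1670628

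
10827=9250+1577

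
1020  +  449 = 1469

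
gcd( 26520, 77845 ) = 5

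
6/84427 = 6/84427 = 0.00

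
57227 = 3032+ 54195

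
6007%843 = 106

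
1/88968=1/88968 = 0.00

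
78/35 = 2 + 8/35= 2.23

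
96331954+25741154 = 122073108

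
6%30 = 6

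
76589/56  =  1367 + 37/56 =1367.66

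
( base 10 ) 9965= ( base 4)2123231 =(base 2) 10011011101101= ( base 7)41024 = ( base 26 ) EJ7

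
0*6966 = 0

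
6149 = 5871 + 278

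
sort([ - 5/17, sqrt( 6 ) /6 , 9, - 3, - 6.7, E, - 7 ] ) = [  -  7,-6.7,-3, - 5/17,sqrt (6)/6, E, 9] 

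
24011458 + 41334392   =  65345850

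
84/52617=28/17539=0.00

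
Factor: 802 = 2^1 * 401^1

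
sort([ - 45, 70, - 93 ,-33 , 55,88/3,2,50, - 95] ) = [ - 95, - 93, - 45, - 33, 2,88/3,50,55 , 70 ]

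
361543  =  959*377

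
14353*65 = 932945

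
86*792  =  68112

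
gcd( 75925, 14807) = 1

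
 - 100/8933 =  - 1 + 8833/8933 = - 0.01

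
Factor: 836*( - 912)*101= - 2^6*3^1*11^1*19^2*101^1 =- 77005632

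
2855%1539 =1316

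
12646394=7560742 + 5085652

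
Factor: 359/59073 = 3^( - 1)*7^(-1 )*29^( - 1)*97^( - 1 )*359^1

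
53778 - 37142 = 16636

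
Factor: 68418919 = 53^1 * 1290923^1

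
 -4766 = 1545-6311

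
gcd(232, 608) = 8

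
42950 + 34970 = 77920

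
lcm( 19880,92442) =1848840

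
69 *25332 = 1747908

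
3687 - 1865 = 1822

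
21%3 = 0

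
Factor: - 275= - 5^2*11^1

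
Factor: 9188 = 2^2*2297^1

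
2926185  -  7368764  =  - 4442579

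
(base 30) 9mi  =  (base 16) 224A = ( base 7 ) 34410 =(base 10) 8778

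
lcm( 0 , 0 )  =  0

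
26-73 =-47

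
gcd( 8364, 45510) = 246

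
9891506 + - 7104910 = 2786596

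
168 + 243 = 411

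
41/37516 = 41/37516 = 0.00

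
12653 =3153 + 9500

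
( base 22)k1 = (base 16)1B9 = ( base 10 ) 441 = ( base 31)e7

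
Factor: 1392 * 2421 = 2^4  *  3^3*29^1* 269^1 = 3370032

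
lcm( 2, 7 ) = 14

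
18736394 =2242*8357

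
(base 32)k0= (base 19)1ED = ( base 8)1200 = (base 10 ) 640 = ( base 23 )14J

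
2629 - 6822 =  - 4193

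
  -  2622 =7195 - 9817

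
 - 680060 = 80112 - 760172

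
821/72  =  11  +  29/72= 11.40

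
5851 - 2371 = 3480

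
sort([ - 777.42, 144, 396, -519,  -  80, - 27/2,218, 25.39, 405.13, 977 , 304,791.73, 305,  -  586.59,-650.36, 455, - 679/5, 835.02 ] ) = [ - 777.42,  -  650.36,-586.59, - 519,  -  679/5, - 80,  -  27/2, 25.39, 144, 218, 304, 305,396,405.13 , 455, 791.73, 835.02,977]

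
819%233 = 120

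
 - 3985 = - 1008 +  - 2977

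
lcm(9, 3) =9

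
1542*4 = 6168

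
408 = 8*51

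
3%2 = 1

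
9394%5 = 4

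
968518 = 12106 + 956412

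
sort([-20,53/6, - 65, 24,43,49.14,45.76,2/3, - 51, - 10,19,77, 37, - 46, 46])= [ - 65,  -  51,-46, - 20 ,-10, 2/3,53/6,19,24, 37 , 43, 45.76,46,  49.14,77 ]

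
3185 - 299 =2886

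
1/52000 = 1/52000  =  0.00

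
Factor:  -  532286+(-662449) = -3^1*5^1*23^1*3463^1 = - 1194735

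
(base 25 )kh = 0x205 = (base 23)MB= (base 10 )517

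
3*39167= 117501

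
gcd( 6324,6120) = 204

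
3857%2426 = 1431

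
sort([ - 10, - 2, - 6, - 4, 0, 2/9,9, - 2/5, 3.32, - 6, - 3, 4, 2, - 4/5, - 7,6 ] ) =[ - 10, - 7, - 6, - 6, - 4, - 3, - 2, - 4/5, - 2/5, 0, 2/9,2,3.32, 4, 6, 9]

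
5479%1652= 523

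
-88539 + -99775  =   - 188314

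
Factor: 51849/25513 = 3^2 * 7^1*31^( - 1) = 63/31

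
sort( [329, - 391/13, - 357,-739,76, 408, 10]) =[ - 739,-357, - 391/13,10,76, 329 , 408 ] 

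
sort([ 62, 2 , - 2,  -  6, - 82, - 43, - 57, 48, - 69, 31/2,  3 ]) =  [ - 82, - 69  ,- 57, - 43, - 6,  -  2,2, 3, 31/2, 48, 62 ]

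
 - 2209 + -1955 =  - 4164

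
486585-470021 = 16564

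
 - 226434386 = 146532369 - 372966755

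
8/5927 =8/5927  =  0.00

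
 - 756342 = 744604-1500946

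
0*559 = 0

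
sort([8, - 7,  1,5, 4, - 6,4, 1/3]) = [  -  7,  -  6,1/3,1,4,  4, 5,8]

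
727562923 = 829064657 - 101501734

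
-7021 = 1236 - 8257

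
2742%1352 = 38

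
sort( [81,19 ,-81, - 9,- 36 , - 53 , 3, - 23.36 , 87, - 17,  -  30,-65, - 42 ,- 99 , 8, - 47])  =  [-99,-81, - 65, - 53,  -  47,-42,  -  36, - 30, - 23.36, - 17 , - 9,3,8, 19,81,87 ]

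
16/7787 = 16/7787=0.00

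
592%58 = 12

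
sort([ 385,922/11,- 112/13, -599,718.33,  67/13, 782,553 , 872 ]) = [ - 599, - 112/13,  67/13,922/11, 385, 553, 718.33, 782, 872 ] 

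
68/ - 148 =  - 1 + 20/37 = -0.46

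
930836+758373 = 1689209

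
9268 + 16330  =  25598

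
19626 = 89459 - 69833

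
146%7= 6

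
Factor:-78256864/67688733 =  - 11179552/9669819 = - 2^5*3^(-1) * 41^1*8521^1*3223273^( - 1) 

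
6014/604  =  9 + 289/302= 9.96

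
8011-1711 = 6300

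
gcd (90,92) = 2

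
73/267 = 73/267 = 0.27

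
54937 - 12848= 42089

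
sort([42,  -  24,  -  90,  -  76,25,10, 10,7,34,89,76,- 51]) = [ - 90,  -  76 , - 51, - 24, 7,10,10,25,34,42,76,89 ]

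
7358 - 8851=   -  1493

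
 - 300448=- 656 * 458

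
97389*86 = 8375454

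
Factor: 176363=11^1*16033^1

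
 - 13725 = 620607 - 634332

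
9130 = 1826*5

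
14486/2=7243 =7243.00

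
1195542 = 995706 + 199836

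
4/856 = 1/214 =0.00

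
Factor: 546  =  2^1*3^1*7^1*13^1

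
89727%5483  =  1999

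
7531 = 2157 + 5374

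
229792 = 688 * 334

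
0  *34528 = 0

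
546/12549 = 182/4183 = 0.04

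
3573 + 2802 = 6375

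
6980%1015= 890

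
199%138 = 61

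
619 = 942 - 323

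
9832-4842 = 4990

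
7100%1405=75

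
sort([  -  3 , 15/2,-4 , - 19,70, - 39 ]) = [ - 39,-19 ,-4, - 3,15/2,70]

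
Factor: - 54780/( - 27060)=41^( - 1)*83^1= 83/41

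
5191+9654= 14845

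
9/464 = 9/464  =  0.02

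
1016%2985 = 1016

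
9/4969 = 9/4969 = 0.00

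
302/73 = 4 + 10/73 =4.14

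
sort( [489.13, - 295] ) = [ - 295,  489.13] 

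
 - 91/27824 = -1 + 27733/27824= - 0.00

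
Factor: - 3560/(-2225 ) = 2^3*5^( - 1 ) = 8/5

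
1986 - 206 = 1780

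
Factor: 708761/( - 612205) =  - 5^( - 1)*11^( - 1)*139^1*5099^1*11131^( - 1)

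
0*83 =0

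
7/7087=7/7087 = 0.00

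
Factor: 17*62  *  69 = 2^1* 3^1*17^1*23^1*31^1 = 72726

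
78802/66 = 39401/33= 1193.97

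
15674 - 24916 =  - 9242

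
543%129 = 27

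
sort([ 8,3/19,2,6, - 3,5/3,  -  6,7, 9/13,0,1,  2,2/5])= [ - 6, - 3,0, 3/19,2/5, 9/13, 1,5/3, 2 , 2, 6,7,8 ]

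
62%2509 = 62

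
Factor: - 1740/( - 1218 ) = 10/7 = 2^1*5^1*7^ ( - 1 ) 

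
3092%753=80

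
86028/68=1265 + 2/17=1265.12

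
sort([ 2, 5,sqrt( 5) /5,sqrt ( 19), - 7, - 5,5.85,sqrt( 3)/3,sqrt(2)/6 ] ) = [-7,-5, sqrt( 2)/6, sqrt (5)/5, sqrt( 3 ) /3, 2,  sqrt(19), 5, 5.85 ] 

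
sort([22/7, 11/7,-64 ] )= [-64 , 11/7, 22/7]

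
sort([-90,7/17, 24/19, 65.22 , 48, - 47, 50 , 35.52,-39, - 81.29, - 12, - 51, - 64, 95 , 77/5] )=[-90, - 81.29,-64 ,-51, - 47, - 39,  -  12, 7/17, 24/19,77/5, 35.52, 48, 50,65.22, 95 ]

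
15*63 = 945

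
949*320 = 303680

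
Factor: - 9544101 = -3^1 * 7^1*179^1*2539^1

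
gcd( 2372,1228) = 4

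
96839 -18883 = 77956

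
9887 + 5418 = 15305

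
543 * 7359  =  3995937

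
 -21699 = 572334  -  594033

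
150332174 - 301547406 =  - 151215232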